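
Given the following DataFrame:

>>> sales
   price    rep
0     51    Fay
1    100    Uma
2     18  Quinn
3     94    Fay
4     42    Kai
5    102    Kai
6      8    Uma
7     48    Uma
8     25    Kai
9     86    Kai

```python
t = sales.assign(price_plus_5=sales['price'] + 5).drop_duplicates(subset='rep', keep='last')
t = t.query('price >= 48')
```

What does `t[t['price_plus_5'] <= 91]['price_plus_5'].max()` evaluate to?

91

add column price_plus_5 = sales['price'] + 5:
   price    rep  price_plus_5
0     51    Fay            56
1    100    Uma           105
2     18  Quinn            23
3     94    Fay            99
4     42    Kai            47
5    102    Kai           107
6      8    Uma            13
7     48    Uma            53
8     25    Kai            30
9     86    Kai            91
drop duplicate rep (keep=last):
   price    rep  price_plus_5
2     18  Quinn            23
3     94    Fay            99
7     48    Uma            53
9     86    Kai            91
filter rows where price >= 48:
   price  rep  price_plus_5
3     94  Fay            99
7     48  Uma            53
9     86  Kai            91
filter rows where price_plus_5 <= 91:
   price  rep  price_plus_5
7     48  Uma            53
9     86  Kai            91
So max() = 91.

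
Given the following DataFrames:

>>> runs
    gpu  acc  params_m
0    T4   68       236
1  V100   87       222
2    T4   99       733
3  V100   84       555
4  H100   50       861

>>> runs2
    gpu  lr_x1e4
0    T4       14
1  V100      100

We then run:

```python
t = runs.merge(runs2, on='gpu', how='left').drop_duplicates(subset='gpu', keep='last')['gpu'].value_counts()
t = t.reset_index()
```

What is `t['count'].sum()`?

3

merge on 'gpu' (how='left') → 5 rows:
    gpu  acc  params_m  lr_x1e4
0    T4   68       236     14.0
1  V100   87       222    100.0
2    T4   99       733     14.0
3  V100   84       555    100.0
4  H100   50       861      NaN
drop duplicate gpu (keep=last):
    gpu  acc  params_m  lr_x1e4
2    T4   99       733     14.0
3  V100   84       555    100.0
4  H100   50       861      NaN
value_counts of gpu:
gpu
T4      1
V100    1
H100    1
Name: count, dtype: int64
reset_index():
    gpu  count
0    T4      1
1  V100      1
2  H100      1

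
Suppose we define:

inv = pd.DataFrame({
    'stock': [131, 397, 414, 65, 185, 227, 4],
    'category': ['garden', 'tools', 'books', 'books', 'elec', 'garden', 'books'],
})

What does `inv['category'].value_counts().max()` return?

3

value_counts of category:
category
books     3
garden    2
tools     1
elec      1
Name: count, dtype: int64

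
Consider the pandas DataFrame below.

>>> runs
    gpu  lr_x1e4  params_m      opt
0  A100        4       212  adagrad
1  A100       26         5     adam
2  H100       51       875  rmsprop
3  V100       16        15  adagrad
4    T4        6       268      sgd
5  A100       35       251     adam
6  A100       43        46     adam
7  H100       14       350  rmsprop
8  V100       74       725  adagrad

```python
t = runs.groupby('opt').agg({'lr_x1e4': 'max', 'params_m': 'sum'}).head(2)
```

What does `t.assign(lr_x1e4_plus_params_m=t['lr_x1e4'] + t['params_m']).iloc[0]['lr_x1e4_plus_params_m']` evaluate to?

1026

group by opt: max(lr_x1e4), sum(params_m):
         lr_x1e4  params_m
opt                       
adagrad       74       952
adam          43       302
rmsprop       51      1225
sgd            6       268
take first 2 rows:
         lr_x1e4  params_m
opt                       
adagrad       74       952
adam          43       302
add column lr_x1e4_plus_params_m = t['lr_x1e4'] + t['params_m']:
         lr_x1e4  params_m  lr_x1e4_plus_params_m
opt                                              
adagrad       74       952                   1026
adam          43       302                    345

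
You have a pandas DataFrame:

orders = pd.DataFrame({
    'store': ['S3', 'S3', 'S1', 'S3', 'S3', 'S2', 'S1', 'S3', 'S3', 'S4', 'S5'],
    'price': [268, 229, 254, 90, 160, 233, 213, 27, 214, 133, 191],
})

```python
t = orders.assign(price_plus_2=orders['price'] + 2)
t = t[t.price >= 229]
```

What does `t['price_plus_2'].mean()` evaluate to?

add column price_plus_2 = orders['price'] + 2:
   store  price  price_plus_2
0     S3    268           270
1     S3    229           231
2     S1    254           256
3     S3     90            92
4     S3    160           162
5     S2    233           235
6     S1    213           215
7     S3     27            29
8     S3    214           216
9     S4    133           135
10    S5    191           193
filter rows where price >= 229:
  store  price  price_plus_2
0    S3    268           270
1    S3    229           231
2    S1    254           256
5    S2    233           235

248.0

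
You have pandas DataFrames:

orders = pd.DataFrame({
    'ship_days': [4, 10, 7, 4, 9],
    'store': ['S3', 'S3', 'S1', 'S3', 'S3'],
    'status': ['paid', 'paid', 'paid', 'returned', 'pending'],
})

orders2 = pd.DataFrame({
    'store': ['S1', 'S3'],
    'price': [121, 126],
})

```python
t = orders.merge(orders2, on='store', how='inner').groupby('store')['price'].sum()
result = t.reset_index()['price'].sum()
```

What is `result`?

merge on 'store' (how='inner') → 5 rows:
   ship_days store    status  price
0          4    S3      paid    126
1         10    S3      paid    126
2          7    S1      paid    121
3          4    S3  returned    126
4          9    S3   pending    126
group by store, sum of price:
store
S1    121
S3    504
Name: price, dtype: int64
reset_index():
  store  price
0    S1    121
1    S3    504
The sum of column 'price' is 625.

625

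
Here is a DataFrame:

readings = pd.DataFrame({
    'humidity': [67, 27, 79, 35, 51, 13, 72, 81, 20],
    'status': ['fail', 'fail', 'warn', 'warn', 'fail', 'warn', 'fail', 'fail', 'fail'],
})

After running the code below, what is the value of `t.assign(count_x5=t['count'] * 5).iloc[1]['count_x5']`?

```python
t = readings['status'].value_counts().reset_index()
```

value_counts of status:
status
fail    6
warn    3
Name: count, dtype: int64
reset_index():
  status  count
0   fail      6
1   warn      3
add column count_x5 = t['count'] * 5:
  status  count  count_x5
0   fail      6        30
1   warn      3        15

15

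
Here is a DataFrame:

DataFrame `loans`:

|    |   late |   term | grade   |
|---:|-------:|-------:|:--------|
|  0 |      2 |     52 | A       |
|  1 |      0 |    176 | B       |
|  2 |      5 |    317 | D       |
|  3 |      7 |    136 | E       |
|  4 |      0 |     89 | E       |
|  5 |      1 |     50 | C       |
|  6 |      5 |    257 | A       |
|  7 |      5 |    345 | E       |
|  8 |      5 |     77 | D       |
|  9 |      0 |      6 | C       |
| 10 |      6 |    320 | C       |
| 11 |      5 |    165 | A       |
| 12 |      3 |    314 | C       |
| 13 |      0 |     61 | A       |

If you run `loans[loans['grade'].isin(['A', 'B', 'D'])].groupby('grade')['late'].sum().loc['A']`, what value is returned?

filter rows where grade in ['A', 'B', 'D']:
    late  term grade
0      2    52     A
1      0   176     B
2      5   317     D
6      5   257     A
8      5    77     D
11     5   165     A
13     0    61     A
group by grade, sum of late:
grade
A    12
B     0
D    10
Name: late, dtype: int64

12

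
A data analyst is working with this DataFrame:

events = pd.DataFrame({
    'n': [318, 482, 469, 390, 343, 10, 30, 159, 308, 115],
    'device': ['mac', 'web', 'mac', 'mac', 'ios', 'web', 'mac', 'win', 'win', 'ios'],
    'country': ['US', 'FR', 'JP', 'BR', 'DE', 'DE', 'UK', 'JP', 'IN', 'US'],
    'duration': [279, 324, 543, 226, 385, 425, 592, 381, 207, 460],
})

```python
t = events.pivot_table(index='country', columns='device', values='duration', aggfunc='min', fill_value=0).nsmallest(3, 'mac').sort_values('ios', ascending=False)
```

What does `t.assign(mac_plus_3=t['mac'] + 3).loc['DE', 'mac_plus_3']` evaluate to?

3

pivot: rows=country, cols=device, min(duration):
device   ios  mac  web  win
country                    
BR         0  226    0    0
DE       385    0  425    0
FR         0    0  324    0
IN         0    0    0  207
JP         0  543    0  381
UK         0  592    0    0
US       460  279    0    0
take 3 rows with smallest mac:
device   ios  mac  web  win
country                    
DE       385    0  425    0
FR         0    0  324    0
IN         0    0    0  207
sort by ios descending:
device   ios  mac  web  win
country                    
DE       385    0  425    0
FR         0    0  324    0
IN         0    0    0  207
add column mac_plus_3 = t['mac'] + 3:
device   ios  mac  web  win  mac_plus_3
country                                
DE       385    0  425    0           3
FR         0    0  324    0           3
IN         0    0    0  207           3
The value at row 'DE', column 'mac_plus_3' is 3.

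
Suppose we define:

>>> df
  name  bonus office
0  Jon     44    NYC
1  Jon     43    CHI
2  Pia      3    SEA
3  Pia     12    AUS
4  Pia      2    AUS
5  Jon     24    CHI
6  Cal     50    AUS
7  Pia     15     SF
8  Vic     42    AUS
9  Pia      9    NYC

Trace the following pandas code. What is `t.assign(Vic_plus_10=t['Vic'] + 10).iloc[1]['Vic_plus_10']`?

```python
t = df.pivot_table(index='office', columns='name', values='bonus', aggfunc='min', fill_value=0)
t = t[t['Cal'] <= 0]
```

10

pivot: rows=office, cols=name, min(bonus):
name    Cal  Jon  Pia  Vic
office                    
AUS      50    0    2   42
CHI       0   24    0    0
NYC       0   44    9    0
SEA       0    0    3    0
SF        0    0   15    0
filter rows where Cal <= 0:
name    Cal  Jon  Pia  Vic
office                    
CHI       0   24    0    0
NYC       0   44    9    0
SEA       0    0    3    0
SF        0    0   15    0
add column Vic_plus_10 = t['Vic'] + 10:
name    Cal  Jon  Pia  Vic  Vic_plus_10
office                                 
CHI       0   24    0    0           10
NYC       0   44    9    0           10
SEA       0    0    3    0           10
SF        0    0   15    0           10
Reading off the value at position 1, column 'Vic_plus_10', we get 10.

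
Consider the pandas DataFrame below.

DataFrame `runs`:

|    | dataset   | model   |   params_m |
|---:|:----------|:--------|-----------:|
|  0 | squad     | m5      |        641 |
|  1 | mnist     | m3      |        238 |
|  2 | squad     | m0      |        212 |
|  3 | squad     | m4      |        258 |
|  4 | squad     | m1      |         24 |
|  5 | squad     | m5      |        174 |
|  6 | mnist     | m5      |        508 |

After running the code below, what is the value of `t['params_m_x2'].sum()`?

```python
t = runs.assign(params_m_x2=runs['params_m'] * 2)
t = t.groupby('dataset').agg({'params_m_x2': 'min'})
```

524

add column params_m_x2 = runs['params_m'] * 2:
  dataset model  params_m  params_m_x2
0   squad    m5       641         1282
1   mnist    m3       238          476
2   squad    m0       212          424
3   squad    m4       258          516
4   squad    m1        24           48
5   squad    m5       174          348
6   mnist    m5       508         1016
group by dataset, min of params_m_x2:
         params_m_x2
dataset             
mnist            476
squad             48
Hence 524.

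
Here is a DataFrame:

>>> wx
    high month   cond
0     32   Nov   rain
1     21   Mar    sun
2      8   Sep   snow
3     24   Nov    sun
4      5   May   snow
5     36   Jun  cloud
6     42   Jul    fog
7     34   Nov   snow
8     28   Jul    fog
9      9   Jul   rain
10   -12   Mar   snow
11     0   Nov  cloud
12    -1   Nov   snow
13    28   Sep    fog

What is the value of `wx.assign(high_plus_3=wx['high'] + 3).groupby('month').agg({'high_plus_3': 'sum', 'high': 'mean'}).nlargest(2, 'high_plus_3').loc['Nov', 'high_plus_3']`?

add column high_plus_3 = wx['high'] + 3:
    high month   cond  high_plus_3
0     32   Nov   rain           35
1     21   Mar    sun           24
2      8   Sep   snow           11
3     24   Nov    sun           27
4      5   May   snow            8
5     36   Jun  cloud           39
6     42   Jul    fog           45
7     34   Nov   snow           37
8     28   Jul    fog           31
9      9   Jul   rain           12
10   -12   Mar   snow           -9
11     0   Nov  cloud            3
12    -1   Nov   snow            2
13    28   Sep    fog           31
group by month: sum(high_plus_3), mean(high):
       high_plus_3       high
month                        
Jul             88  26.333333
Jun             39  36.000000
Mar             15   4.500000
May              8   5.000000
Nov            104  17.800000
Sep             42  18.000000
take 2 rows with largest high_plus_3:
       high_plus_3       high
month                        
Nov            104  17.800000
Jul             88  26.333333

104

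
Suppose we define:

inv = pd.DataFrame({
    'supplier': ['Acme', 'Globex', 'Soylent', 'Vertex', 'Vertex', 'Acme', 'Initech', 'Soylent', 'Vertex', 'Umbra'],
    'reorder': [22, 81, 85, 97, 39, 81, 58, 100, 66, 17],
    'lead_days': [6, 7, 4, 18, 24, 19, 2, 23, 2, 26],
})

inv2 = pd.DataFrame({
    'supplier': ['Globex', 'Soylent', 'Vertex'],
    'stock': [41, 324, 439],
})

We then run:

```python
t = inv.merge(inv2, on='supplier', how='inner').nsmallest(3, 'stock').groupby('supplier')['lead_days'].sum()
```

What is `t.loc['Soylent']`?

27

merge on 'supplier' (how='inner') → 6 rows:
  supplier  reorder  lead_days  stock
0   Globex       81          7     41
1  Soylent       85          4    324
2   Vertex       97         18    439
3   Vertex       39         24    439
4  Soylent      100         23    324
5   Vertex       66          2    439
take 3 rows with smallest stock:
  supplier  reorder  lead_days  stock
0   Globex       81          7     41
1  Soylent       85          4    324
4  Soylent      100         23    324
group by supplier, sum of lead_days:
supplier
Globex      7
Soylent    27
Name: lead_days, dtype: int64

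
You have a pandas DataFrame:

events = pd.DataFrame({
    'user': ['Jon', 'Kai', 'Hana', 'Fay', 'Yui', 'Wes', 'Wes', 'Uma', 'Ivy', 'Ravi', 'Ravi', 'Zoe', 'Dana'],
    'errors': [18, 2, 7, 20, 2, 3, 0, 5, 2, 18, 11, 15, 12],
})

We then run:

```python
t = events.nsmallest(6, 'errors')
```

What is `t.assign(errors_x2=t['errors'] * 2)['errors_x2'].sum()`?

take 6 rows with smallest errors:
  user  errors
6  Wes       0
1  Kai       2
4  Yui       2
8  Ivy       2
5  Wes       3
7  Uma       5
add column errors_x2 = t['errors'] * 2:
  user  errors  errors_x2
6  Wes       0          0
1  Kai       2          4
4  Yui       2          4
8  Ivy       2          4
5  Wes       3          6
7  Uma       5         10

28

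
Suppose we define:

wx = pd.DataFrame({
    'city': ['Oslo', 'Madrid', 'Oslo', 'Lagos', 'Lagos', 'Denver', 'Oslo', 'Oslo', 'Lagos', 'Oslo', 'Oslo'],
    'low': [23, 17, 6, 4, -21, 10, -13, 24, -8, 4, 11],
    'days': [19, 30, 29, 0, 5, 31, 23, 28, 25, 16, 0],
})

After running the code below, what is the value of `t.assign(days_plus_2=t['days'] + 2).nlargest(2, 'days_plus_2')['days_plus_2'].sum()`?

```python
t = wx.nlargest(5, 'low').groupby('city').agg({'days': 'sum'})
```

take 5 rows with largest low:
      city  low  days
7     Oslo   24    28
0     Oslo   23    19
1   Madrid   17    30
10    Oslo   11     0
5   Denver   10    31
group by city, sum of days:
        days
city        
Denver    31
Madrid    30
Oslo      47
add column days_plus_2 = t['days'] + 2:
        days  days_plus_2
city                     
Denver    31           33
Madrid    30           32
Oslo      47           49
take 2 rows with largest days_plus_2:
        days  days_plus_2
city                     
Oslo      47           49
Denver    31           33
sum of column 'days_plus_2' → 82

82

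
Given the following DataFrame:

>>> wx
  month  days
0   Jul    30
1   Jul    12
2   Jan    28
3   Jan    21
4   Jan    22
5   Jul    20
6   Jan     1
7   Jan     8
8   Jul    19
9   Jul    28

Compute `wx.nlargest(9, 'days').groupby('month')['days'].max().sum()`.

58

take 9 rows with largest days:
  month  days
0   Jul    30
2   Jan    28
9   Jul    28
4   Jan    22
3   Jan    21
5   Jul    20
8   Jul    19
1   Jul    12
7   Jan     8
group by month, max of days:
month
Jan    28
Jul    30
Name: days, dtype: int64
Then the sum of the resulting series: 58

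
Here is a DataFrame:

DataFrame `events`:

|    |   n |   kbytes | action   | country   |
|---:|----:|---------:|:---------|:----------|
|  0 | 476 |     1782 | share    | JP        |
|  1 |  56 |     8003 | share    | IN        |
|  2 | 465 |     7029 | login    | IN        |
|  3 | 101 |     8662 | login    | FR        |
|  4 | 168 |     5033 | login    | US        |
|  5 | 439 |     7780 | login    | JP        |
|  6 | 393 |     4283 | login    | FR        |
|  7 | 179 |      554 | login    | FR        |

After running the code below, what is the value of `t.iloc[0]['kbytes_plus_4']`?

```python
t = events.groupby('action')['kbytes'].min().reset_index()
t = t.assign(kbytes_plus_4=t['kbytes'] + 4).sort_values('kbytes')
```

group by action, min of kbytes:
action
login     554
share    1782
Name: kbytes, dtype: int64
reset_index():
  action  kbytes
0  login     554
1  share    1782
add column kbytes_plus_4 = t['kbytes'] + 4:
  action  kbytes  kbytes_plus_4
0  login     554            558
1  share    1782           1786
sort by kbytes:
  action  kbytes  kbytes_plus_4
0  login     554            558
1  share    1782           1786
So iloc[0]['kbytes_plus_4'] = 558.

558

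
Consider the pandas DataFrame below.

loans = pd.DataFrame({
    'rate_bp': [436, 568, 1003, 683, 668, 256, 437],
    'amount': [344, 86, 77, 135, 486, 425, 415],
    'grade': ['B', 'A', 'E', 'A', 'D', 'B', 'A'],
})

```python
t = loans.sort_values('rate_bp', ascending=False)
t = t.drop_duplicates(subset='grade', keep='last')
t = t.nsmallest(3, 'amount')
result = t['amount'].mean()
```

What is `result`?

sort by rate_bp descending:
   rate_bp  amount grade
2     1003      77     E
3      683     135     A
4      668     486     D
1      568      86     A
6      437     415     A
0      436     344     B
5      256     425     B
drop duplicate grade (keep=last):
   rate_bp  amount grade
2     1003      77     E
4      668     486     D
6      437     415     A
5      256     425     B
take 3 rows with smallest amount:
   rate_bp  amount grade
2     1003      77     E
6      437     415     A
5      256     425     B

305.666666667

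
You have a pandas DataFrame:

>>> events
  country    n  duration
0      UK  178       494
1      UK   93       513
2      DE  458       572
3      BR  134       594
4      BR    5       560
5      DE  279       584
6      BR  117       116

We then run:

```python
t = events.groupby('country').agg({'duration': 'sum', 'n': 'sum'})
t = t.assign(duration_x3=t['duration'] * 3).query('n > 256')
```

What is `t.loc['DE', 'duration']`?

group by country: sum(duration), sum(n):
         duration    n
country               
BR           1270  256
DE           1156  737
UK           1007  271
add column duration_x3 = t['duration'] * 3:
         duration    n  duration_x3
country                            
BR           1270  256         3810
DE           1156  737         3468
UK           1007  271         3021
filter rows where n > 256:
         duration    n  duration_x3
country                            
DE           1156  737         3468
UK           1007  271         3021
The value at row 'DE', column 'duration' is 1156.

1156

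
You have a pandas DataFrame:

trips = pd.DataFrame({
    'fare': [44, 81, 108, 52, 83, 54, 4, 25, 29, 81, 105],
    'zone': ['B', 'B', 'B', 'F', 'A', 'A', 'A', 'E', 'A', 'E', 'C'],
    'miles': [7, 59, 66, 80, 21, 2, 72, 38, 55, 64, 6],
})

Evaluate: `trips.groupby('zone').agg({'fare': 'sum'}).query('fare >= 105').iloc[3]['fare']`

group by zone, sum of fare:
      fare
zone      
A      170
B      233
C      105
E      106
F       52
filter rows where fare >= 105:
      fare
zone      
A      170
B      233
C      105
E      106

106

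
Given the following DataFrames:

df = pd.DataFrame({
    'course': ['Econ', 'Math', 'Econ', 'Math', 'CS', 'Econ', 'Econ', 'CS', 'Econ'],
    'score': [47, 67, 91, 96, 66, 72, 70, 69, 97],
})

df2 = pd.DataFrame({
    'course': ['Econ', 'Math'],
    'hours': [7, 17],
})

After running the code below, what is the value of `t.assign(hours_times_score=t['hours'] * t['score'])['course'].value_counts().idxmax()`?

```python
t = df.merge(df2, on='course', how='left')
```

Econ

merge on 'course' (how='left') → 9 rows:
  course  score  hours
0   Econ     47    7.0
1   Math     67   17.0
2   Econ     91    7.0
3   Math     96   17.0
4     CS     66    NaN
5   Econ     72    7.0
6   Econ     70    7.0
7     CS     69    NaN
8   Econ     97    7.0
add column hours_times_score = t['hours'] * t['score']:
  course  score  hours  hours_times_score
0   Econ     47    7.0              329.0
1   Math     67   17.0             1139.0
2   Econ     91    7.0              637.0
3   Math     96   17.0             1632.0
4     CS     66    NaN                NaN
5   Econ     72    7.0              504.0
6   Econ     70    7.0              490.0
7     CS     69    NaN                NaN
8   Econ     97    7.0              679.0
value_counts of course:
course
Econ    5
Math    2
CS      2
Name: count, dtype: int64
label with the largest value → Econ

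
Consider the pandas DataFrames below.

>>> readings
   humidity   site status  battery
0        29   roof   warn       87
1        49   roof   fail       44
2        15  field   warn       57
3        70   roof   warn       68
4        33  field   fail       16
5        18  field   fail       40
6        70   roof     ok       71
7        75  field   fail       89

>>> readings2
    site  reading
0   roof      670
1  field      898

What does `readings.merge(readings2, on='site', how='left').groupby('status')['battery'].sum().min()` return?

merge on 'site' (how='left') → 8 rows:
   humidity   site status  battery  reading
0        29   roof   warn       87      670
1        49   roof   fail       44      670
2        15  field   warn       57      898
3        70   roof   warn       68      670
4        33  field   fail       16      898
5        18  field   fail       40      898
6        70   roof     ok       71      670
7        75  field   fail       89      898
group by status, sum of battery:
status
fail    189
ok       71
warn    212
Name: battery, dtype: int64

71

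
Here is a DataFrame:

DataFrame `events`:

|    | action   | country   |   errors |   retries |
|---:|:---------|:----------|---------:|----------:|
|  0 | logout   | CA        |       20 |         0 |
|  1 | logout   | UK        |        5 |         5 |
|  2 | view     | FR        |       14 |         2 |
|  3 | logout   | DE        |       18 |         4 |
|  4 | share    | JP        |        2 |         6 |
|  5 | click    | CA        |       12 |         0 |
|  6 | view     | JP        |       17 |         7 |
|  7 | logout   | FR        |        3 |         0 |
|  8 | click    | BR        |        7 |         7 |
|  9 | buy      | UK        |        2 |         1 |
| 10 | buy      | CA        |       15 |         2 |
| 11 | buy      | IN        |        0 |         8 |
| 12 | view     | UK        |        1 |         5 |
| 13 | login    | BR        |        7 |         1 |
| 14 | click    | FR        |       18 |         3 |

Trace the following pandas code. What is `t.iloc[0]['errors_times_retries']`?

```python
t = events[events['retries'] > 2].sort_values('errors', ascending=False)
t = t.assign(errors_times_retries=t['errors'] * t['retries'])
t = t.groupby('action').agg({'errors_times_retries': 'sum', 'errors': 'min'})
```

filter rows where retries > 2:
    action country  errors  retries
1   logout      UK       5        5
3   logout      DE      18        4
4    share      JP       2        6
6     view      JP      17        7
8    click      BR       7        7
11     buy      IN       0        8
12    view      UK       1        5
14   click      FR      18        3
sort by errors descending:
    action country  errors  retries
3   logout      DE      18        4
14   click      FR      18        3
6     view      JP      17        7
8    click      BR       7        7
1   logout      UK       5        5
4    share      JP       2        6
12    view      UK       1        5
11     buy      IN       0        8
add column errors_times_retries = t['errors'] * t['retries']:
    action country  errors  retries  errors_times_retries
3   logout      DE      18        4                    72
14   click      FR      18        3                    54
6     view      JP      17        7                   119
8    click      BR       7        7                    49
1   logout      UK       5        5                    25
4    share      JP       2        6                    12
12    view      UK       1        5                     5
11     buy      IN       0        8                     0
group by action: sum(errors_times_retries), min(errors):
        errors_times_retries  errors
action                              
buy                        0       0
click                    103       7
logout                    97       5
share                     12       2
view                     124       1
Then the value at position 0, column 'errors_times_retries': 0

0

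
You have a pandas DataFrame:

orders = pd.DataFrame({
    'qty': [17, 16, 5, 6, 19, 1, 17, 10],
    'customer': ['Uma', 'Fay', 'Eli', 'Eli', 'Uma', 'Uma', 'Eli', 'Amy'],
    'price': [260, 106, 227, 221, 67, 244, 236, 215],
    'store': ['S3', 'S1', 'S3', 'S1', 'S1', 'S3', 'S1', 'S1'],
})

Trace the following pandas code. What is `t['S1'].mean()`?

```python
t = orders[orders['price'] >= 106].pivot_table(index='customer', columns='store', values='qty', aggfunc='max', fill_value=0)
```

10.75

filter rows where price >= 106:
   qty customer  price store
0   17      Uma    260    S3
1   16      Fay    106    S1
2    5      Eli    227    S3
3    6      Eli    221    S1
5    1      Uma    244    S3
6   17      Eli    236    S1
7   10      Amy    215    S1
pivot: rows=customer, cols=store, max(qty):
store     S1  S3
customer        
Amy       10   0
Eli       17   5
Fay       16   0
Uma        0  17
Then the mean of column 'S1': 10.75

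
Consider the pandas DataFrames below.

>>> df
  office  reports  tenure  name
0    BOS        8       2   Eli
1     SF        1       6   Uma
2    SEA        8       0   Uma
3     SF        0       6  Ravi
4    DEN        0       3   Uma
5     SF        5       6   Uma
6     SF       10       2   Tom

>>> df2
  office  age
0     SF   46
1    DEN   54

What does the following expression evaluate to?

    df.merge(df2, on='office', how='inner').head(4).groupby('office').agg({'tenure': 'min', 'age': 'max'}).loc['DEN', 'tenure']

merge on 'office' (how='inner') → 5 rows:
  office  reports  tenure  name  age
0     SF        1       6   Uma   46
1     SF        0       6  Ravi   46
2    DEN        0       3   Uma   54
3     SF        5       6   Uma   46
4     SF       10       2   Tom   46
take first 4 rows:
  office  reports  tenure  name  age
0     SF        1       6   Uma   46
1     SF        0       6  Ravi   46
2    DEN        0       3   Uma   54
3     SF        5       6   Uma   46
group by office: min(tenure), max(age):
        tenure  age
office             
DEN          3   54
SF           6   46
Taking the value at row 'DEN', column 'tenure' gives 3.

3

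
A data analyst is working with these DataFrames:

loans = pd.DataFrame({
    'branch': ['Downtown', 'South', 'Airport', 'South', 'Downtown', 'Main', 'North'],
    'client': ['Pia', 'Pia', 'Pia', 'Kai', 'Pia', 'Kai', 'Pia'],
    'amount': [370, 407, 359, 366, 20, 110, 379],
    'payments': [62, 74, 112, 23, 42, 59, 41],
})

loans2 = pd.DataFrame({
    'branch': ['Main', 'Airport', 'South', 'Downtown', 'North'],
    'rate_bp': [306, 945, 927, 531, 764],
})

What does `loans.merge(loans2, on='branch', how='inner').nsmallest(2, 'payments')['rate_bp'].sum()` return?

merge on 'branch' (how='inner') → 7 rows:
     branch client  amount  payments  rate_bp
0  Downtown    Pia     370        62      531
1     South    Pia     407        74      927
2   Airport    Pia     359       112      945
3     South    Kai     366        23      927
4  Downtown    Pia      20        42      531
5      Main    Kai     110        59      306
6     North    Pia     379        41      764
take 2 rows with smallest payments:
  branch client  amount  payments  rate_bp
3  South    Kai     366        23      927
6  North    Pia     379        41      764

1691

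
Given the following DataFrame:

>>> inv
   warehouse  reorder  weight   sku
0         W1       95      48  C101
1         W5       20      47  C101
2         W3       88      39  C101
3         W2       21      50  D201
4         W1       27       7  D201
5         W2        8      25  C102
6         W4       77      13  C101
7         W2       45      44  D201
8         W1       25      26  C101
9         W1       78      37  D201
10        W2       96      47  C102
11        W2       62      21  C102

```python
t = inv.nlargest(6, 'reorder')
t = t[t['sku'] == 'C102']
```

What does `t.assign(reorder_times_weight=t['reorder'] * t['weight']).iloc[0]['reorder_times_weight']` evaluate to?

4512

take 6 rows with largest reorder:
   warehouse  reorder  weight   sku
10        W2       96      47  C102
0         W1       95      48  C101
2         W3       88      39  C101
9         W1       78      37  D201
6         W4       77      13  C101
11        W2       62      21  C102
filter rows where sku == 'C102':
   warehouse  reorder  weight   sku
10        W2       96      47  C102
11        W2       62      21  C102
add column reorder_times_weight = t['reorder'] * t['weight']:
   warehouse  reorder  weight   sku  reorder_times_weight
10        W2       96      47  C102                  4512
11        W2       62      21  C102                  1302
Then the value at position 0, column 'reorder_times_weight': 4512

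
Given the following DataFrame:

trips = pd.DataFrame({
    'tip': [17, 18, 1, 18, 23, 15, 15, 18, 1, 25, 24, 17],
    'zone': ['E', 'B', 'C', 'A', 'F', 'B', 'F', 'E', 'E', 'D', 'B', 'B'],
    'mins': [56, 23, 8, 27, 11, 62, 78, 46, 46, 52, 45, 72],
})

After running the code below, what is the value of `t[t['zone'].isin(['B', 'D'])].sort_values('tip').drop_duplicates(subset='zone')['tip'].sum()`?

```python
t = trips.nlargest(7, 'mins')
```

40

take 7 rows with largest mins:
    tip zone  mins
6    15    F    78
11   17    B    72
5    15    B    62
0    17    E    56
9    25    D    52
7    18    E    46
8     1    E    46
filter rows where zone in ['B', 'D']:
    tip zone  mins
11   17    B    72
5    15    B    62
9    25    D    52
sort by tip:
    tip zone  mins
5    15    B    62
11   17    B    72
9    25    D    52
drop duplicate zone (keep=first):
   tip zone  mins
5   15    B    62
9   25    D    52
Hence 40.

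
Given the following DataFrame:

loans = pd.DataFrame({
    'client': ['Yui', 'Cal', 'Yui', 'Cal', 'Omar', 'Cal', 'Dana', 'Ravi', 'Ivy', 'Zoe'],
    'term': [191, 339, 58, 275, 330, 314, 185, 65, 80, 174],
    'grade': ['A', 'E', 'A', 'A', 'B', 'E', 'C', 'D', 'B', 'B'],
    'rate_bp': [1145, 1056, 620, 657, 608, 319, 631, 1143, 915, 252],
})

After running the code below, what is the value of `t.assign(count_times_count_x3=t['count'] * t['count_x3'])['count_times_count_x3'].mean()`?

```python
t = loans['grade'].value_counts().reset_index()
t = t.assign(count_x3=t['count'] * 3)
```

value_counts of grade:
grade
A    3
B    3
E    2
C    1
D    1
Name: count, dtype: int64
reset_index():
  grade  count
0     A      3
1     B      3
2     E      2
3     C      1
4     D      1
add column count_x3 = t['count'] * 3:
  grade  count  count_x3
0     A      3         9
1     B      3         9
2     E      2         6
3     C      1         3
4     D      1         3
add column count_times_count_x3 = t['count'] * t['count_x3']:
  grade  count  count_x3  count_times_count_x3
0     A      3         9                    27
1     B      3         9                    27
2     E      2         6                    12
3     C      1         3                     3
4     D      1         3                     3
Finally, mean of column 'count_times_count_x3' = 14.4.

14.4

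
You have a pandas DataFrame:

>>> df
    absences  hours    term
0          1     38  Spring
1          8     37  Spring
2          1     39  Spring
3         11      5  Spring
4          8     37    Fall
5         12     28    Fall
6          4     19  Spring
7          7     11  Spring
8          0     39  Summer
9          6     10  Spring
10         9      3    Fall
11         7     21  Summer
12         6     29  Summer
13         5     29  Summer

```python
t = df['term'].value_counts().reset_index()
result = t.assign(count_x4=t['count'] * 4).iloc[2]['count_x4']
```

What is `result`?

12

value_counts of term:
term
Spring    7
Summer    4
Fall      3
Name: count, dtype: int64
reset_index():
     term  count
0  Spring      7
1  Summer      4
2    Fall      3
add column count_x4 = t['count'] * 4:
     term  count  count_x4
0  Spring      7        28
1  Summer      4        16
2    Fall      3        12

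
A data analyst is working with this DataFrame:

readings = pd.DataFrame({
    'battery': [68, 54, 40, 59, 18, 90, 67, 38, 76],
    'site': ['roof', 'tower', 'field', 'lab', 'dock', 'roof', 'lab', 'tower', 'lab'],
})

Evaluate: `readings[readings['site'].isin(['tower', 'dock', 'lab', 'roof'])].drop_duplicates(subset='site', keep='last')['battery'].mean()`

55.5

filter rows where site in ['tower', 'dock', 'lab', 'roof']:
   battery   site
0       68   roof
1       54  tower
3       59    lab
4       18   dock
5       90   roof
6       67    lab
7       38  tower
8       76    lab
drop duplicate site (keep=last):
   battery   site
4       18   dock
5       90   roof
7       38  tower
8       76    lab
So mean() = 55.5.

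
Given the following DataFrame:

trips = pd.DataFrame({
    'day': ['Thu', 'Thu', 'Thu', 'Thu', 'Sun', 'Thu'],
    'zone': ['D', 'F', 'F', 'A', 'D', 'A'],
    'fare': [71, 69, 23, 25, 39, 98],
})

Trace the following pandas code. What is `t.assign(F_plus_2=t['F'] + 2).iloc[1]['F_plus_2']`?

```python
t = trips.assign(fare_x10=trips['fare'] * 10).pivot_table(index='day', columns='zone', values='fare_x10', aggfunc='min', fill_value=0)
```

add column fare_x10 = trips['fare'] * 10:
   day zone  fare  fare_x10
0  Thu    D    71       710
1  Thu    F    69       690
2  Thu    F    23       230
3  Thu    A    25       250
4  Sun    D    39       390
5  Thu    A    98       980
pivot: rows=day, cols=zone, min(fare_x10):
zone    A    D    F
day                
Sun     0  390    0
Thu   250  710  230
add column F_plus_2 = t['F'] + 2:
zone    A    D    F  F_plus_2
day                          
Sun     0  390    0         2
Thu   250  710  230       232

232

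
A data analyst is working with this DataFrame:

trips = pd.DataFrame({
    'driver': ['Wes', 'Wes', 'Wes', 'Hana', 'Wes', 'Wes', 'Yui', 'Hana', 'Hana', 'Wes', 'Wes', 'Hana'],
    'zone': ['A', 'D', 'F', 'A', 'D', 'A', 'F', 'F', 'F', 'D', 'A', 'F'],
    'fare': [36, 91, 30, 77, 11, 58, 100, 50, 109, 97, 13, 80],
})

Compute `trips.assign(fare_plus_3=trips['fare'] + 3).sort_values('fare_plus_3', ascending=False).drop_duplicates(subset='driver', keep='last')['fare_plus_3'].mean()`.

add column fare_plus_3 = trips['fare'] + 3:
   driver zone  fare  fare_plus_3
0     Wes    A    36           39
1     Wes    D    91           94
2     Wes    F    30           33
3    Hana    A    77           80
4     Wes    D    11           14
5     Wes    A    58           61
6     Yui    F   100          103
7    Hana    F    50           53
8    Hana    F   109          112
9     Wes    D    97          100
10    Wes    A    13           16
11   Hana    F    80           83
sort by fare_plus_3 descending:
   driver zone  fare  fare_plus_3
8    Hana    F   109          112
6     Yui    F   100          103
9     Wes    D    97          100
1     Wes    D    91           94
11   Hana    F    80           83
3    Hana    A    77           80
5     Wes    A    58           61
7    Hana    F    50           53
0     Wes    A    36           39
2     Wes    F    30           33
10    Wes    A    13           16
4     Wes    D    11           14
drop duplicate driver (keep=last):
  driver zone  fare  fare_plus_3
6    Yui    F   100          103
7   Hana    F    50           53
4    Wes    D    11           14
Reading off the mean of column 'fare_plus_3', we get 56.6666666667.

56.6666666667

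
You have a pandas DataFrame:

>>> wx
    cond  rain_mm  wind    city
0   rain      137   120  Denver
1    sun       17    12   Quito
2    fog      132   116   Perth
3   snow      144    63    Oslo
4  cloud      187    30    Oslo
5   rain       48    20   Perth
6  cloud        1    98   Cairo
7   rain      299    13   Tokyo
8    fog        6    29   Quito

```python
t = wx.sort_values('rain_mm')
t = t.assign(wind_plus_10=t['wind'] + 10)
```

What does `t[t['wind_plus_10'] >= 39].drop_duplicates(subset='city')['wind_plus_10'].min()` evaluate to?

39

sort by rain_mm:
    cond  rain_mm  wind    city
6  cloud        1    98   Cairo
8    fog        6    29   Quito
1    sun       17    12   Quito
5   rain       48    20   Perth
2    fog      132   116   Perth
0   rain      137   120  Denver
3   snow      144    63    Oslo
4  cloud      187    30    Oslo
7   rain      299    13   Tokyo
add column wind_plus_10 = t['wind'] + 10:
    cond  rain_mm  wind    city  wind_plus_10
6  cloud        1    98   Cairo           108
8    fog        6    29   Quito            39
1    sun       17    12   Quito            22
5   rain       48    20   Perth            30
2    fog      132   116   Perth           126
0   rain      137   120  Denver           130
3   snow      144    63    Oslo            73
4  cloud      187    30    Oslo            40
7   rain      299    13   Tokyo            23
filter rows where wind_plus_10 >= 39:
    cond  rain_mm  wind    city  wind_plus_10
6  cloud        1    98   Cairo           108
8    fog        6    29   Quito            39
2    fog      132   116   Perth           126
0   rain      137   120  Denver           130
3   snow      144    63    Oslo            73
4  cloud      187    30    Oslo            40
drop duplicate city (keep=first):
    cond  rain_mm  wind    city  wind_plus_10
6  cloud        1    98   Cairo           108
8    fog        6    29   Quito            39
2    fog      132   116   Perth           126
0   rain      137   120  Denver           130
3   snow      144    63    Oslo            73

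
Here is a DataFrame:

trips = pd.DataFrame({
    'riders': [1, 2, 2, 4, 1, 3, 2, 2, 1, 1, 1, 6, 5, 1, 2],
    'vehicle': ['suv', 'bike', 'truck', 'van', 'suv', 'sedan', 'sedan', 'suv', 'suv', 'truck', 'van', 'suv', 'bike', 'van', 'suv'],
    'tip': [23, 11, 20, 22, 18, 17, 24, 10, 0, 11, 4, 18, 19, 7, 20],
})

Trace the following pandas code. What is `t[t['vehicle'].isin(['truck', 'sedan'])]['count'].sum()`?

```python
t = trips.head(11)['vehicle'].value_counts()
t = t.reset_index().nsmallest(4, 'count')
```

4

take first 11 rows:
    riders vehicle  tip
0        1     suv   23
1        2    bike   11
2        2   truck   20
3        4     van   22
4        1     suv   18
5        3   sedan   17
6        2   sedan   24
7        2     suv   10
8        1     suv    0
9        1   truck   11
10       1     van    4
value_counts of vehicle:
vehicle
suv      4
truck    2
van      2
sedan    2
bike     1
Name: count, dtype: int64
reset_index():
  vehicle  count
0     suv      4
1   truck      2
2     van      2
3   sedan      2
4    bike      1
take 4 rows with smallest count:
  vehicle  count
4    bike      1
1   truck      2
2     van      2
3   sedan      2
filter rows where vehicle in ['truck', 'sedan']:
  vehicle  count
1   truck      2
3   sedan      2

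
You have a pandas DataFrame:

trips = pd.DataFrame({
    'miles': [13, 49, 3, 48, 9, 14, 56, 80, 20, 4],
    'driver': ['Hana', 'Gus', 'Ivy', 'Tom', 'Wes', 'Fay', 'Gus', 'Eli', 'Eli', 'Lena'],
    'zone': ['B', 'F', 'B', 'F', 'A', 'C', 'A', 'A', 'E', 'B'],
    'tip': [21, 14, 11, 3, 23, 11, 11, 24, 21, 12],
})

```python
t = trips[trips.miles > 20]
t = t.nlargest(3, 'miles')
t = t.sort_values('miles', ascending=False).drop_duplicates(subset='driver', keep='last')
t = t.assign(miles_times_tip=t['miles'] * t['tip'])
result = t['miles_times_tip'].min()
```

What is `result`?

686

filter rows where miles > 20:
   miles driver zone  tip
1     49    Gus    F   14
3     48    Tom    F    3
6     56    Gus    A   11
7     80    Eli    A   24
take 3 rows with largest miles:
   miles driver zone  tip
7     80    Eli    A   24
6     56    Gus    A   11
1     49    Gus    F   14
sort by miles descending:
   miles driver zone  tip
7     80    Eli    A   24
6     56    Gus    A   11
1     49    Gus    F   14
drop duplicate driver (keep=last):
   miles driver zone  tip
7     80    Eli    A   24
1     49    Gus    F   14
add column miles_times_tip = t['miles'] * t['tip']:
   miles driver zone  tip  miles_times_tip
7     80    Eli    A   24             1920
1     49    Gus    F   14              686
Reading off the min of column 'miles_times_tip', we get 686.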